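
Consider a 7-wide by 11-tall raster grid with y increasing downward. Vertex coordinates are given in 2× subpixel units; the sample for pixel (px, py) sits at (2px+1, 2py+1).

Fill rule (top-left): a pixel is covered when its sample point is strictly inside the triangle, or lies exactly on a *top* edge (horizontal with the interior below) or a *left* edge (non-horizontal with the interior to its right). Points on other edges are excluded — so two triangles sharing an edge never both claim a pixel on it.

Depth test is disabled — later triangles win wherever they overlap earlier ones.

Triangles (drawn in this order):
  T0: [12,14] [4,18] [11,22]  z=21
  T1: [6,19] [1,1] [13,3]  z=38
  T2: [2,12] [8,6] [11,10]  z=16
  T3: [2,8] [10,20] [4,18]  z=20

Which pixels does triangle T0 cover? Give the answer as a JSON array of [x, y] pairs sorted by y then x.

T0:
  2·area = 60  (B↔C swapped to make it positive)
  edge (12, 14)→(11, 22): d=(-1,8) right/bottom  bias=-1
  edge (11, 22)→(4, 18): d=(-7,-4) top-left  bias=+0
  edge (4, 18)→(12, 14): d=(8,-4) top-left  bias=+0
    (5,7)@(11, 15): e=[7,49,4] → X
    (6,7)@(13, 15): e=[-9,57,12] → .
    (3,8)@(7, 17): e=[37,19,4] → X
    (4,8)@(9, 17): e=[21,27,12] → X
    (6,8)@(13, 17): e=[-11,43,28] → .
    (3,9)@(7, 19): e=[35,5,20] → X
    (6,9)@(13, 19): e=[-13,29,44] → .
    (3,10)@(7, 21): e=[33,-9,36] → .
    (4,10)@(9, 21): e=[17,-1,44] → .
    (5,10)@(11, 21): e=[1,7,52] → X
    (6,10)@(13, 21): e=[-15,15,60] → .
  covered (8 px):
    . . . . . . .
    . . . . . . .
    . . . . . . .
    . . . . . . .
    . . . . . . .
    . . . . . . .
    . . . . . . .
    . . . . . X .
    . . . X X X .
    . . . X X X .
    . . . . . X .
T1:
  2·area = 206
  edge (6, 19)→(1, 1): d=(-5,-18) top-left  bias=+0
  edge (1, 1)→(13, 3): d=(12,2) right/bottom  bias=-1
  edge (13, 3)→(6, 19): d=(-7,16) right/bottom  bias=-1
    (0,0)@(1, 1): e=[0,0,206] → .  [on edge]
    (1,1)@(3, 3): e=[26,20,160] → X
    (2,1)@(5, 3): e=[62,16,128] → X
    (3,1)@(7, 3): e=[98,12,96] → X
    (4,1)@(9, 3): e=[134,8,64] → X
    (5,1)@(11, 3): e=[170,4,32] → X
    (6,1)@(13, 3): e=[206,0,0] → .  [on edge]
    (1,2)@(3, 5): e=[16,44,146] → X
    (6,2)@(13, 5): e=[196,24,-14] → .
    (1,3)@(3, 7): e=[6,68,132] → X
    (6,3)@(13, 7): e=[186,48,-28] → .
    (1,4)@(3, 9): e=[-4,92,118] → .
  covered (25 px):
    . . . . . . .
    . X X X X X .
    . X X X X X .
    . X X X X X .
    . . X X X . .
    . . X X X . .
    . . X X . . .
    . . X X . . .
    . . . . . . .
    . . . . . . .
    . . . . . . .
T2:
  2·area = 42
  edge (2, 12)→(8, 6): d=(6,-6) top-left  bias=+0
  edge (8, 6)→(11, 10): d=(3,4) right/bottom  bias=-1
  edge (11, 10)→(2, 12): d=(-9,2) right/bottom  bias=-1
    (6,0)@(13, 1): e=[0,-35,77] → .  [on edge]
    (5,1)@(11, 3): e=[0,-21,63] → .  [on edge]
    (4,2)@(9, 5): e=[0,-7,49] → .  [on edge]
    (3,3)@(7, 7): e=[0,7,35] → X  [on edge]
    (4,3)@(9, 7): e=[12,-1,31] → .
    (2,4)@(5, 9): e=[0,21,21] → X  [on edge]
    (4,4)@(9, 9): e=[24,5,13] → X
    (5,4)@(11, 9): e=[36,-3,9] → .
    (1,5)@(3, 11): e=[0,35,7] → X  [on edge]
    (3,5)@(7, 11): e=[24,19,-1] → .
    (4,5)@(9, 11): e=[36,11,-5] → .
    (0,6)@(1, 13): e=[0,49,-7] → .  [on edge]
  covered (6 px):
    . . . . . . .
    . . . . . . .
    . . . . . . .
    . . . X . . .
    . . X X X . .
    . X X . . . .
    . . . . . . .
    . . . . . . .
    . . . . . . .
    . . . . . . .
    . . . . . . .
T3:
  2·area = 56
  edge (2, 8)→(10, 20): d=(8,12) right/bottom  bias=-1
  edge (10, 20)→(4, 18): d=(-6,-2) top-left  bias=+0
  edge (4, 18)→(2, 8): d=(-2,-10) top-left  bias=+0
    (0,1)@(1, 3): e=[-28,84,0] → .  [on edge]
    (1,5)@(3, 11): e=[12,40,4] → X
    (2,5)@(5, 11): e=[-12,44,24] → .
    (1,6)@(3, 13): e=[28,28,0] → X  [on edge]
    (2,6)@(5, 13): e=[4,32,20] → X
    (3,6)@(7, 13): e=[-20,36,40] → .
    (1,7)@(3, 15): e=[44,16,-4] → .
    (2,7)@(5, 15): e=[20,20,16] → X
    (3,7)@(7, 15): e=[-4,24,36] → .
    (0,8)@(1, 17): e=[84,0,-28] → .  [on edge]
    (2,8)@(5, 17): e=[36,8,12] → X
    (3,8)@(7, 17): e=[12,12,32] → X
    (3,9)@(7, 19): e=[28,0,28] → X  [on edge]
    (6,10)@(13, 21): e=[-28,0,84] → .  [on edge]
  covered (8 px):
    . . . . . . .
    . . . . . . .
    . . . . . . .
    . . . . . . .
    . . . . . . .
    . X . . . . .
    . X X . . . .
    . . X . . . .
    . . X X . . .
    . . . X X . .
    . . . . . . .

Result: [[5,7],[3,8],[4,8],[5,8],[3,9],[4,9],[5,9],[5,10]]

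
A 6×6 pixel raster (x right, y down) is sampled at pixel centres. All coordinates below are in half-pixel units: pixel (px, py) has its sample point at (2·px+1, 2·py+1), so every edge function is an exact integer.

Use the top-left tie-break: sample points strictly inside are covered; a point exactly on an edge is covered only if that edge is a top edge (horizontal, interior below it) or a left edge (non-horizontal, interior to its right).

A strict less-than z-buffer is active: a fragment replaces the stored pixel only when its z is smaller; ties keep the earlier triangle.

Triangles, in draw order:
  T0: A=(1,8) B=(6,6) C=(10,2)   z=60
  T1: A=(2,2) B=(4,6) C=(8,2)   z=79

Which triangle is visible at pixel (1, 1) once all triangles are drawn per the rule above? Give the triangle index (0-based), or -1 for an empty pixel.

T0:
  2·area = 12  (B↔C swapped to make it positive)
  edge (1, 8)→(10, 2): d=(9,-6) top-left  bias=+0
  edge (10, 2)→(6, 6): d=(-4,4) right/bottom  bias=-1
  edge (6, 6)→(1, 8): d=(-5,2) right/bottom  bias=-1
    (5,0)@(11, 1): e=[-3,0,15] → ·  [on edge]
    (4,1)@(9, 3): e=[3,0,9] → ·  [on edge]
    (3,2)@(7, 5): e=[9,0,3] → ·  [on edge]
    (1,3)@(3, 7): e=[3,8,1] → █
    (2,3)@(5, 7): e=[15,0,-3] → ·  [on edge]
    (1,4)@(3, 9): e=[21,0,-9] → ·  [on edge]
    (0,5)@(1, 11): e=[27,0,-15] → ·  [on edge]
  covered (1 px):
    · · · · · ·
    · · · · · ·
    · · · · · ·
    · █ · · · ·
    · · · · · ·
    · · · · · ·
T1:
  2·area = 24  (B↔C swapped to make it positive)
  edge (2, 2)→(8, 2): d=(6,0) top-left  bias=+0
  edge (8, 2)→(4, 6): d=(-4,4) right/bottom  bias=-1
  edge (4, 6)→(2, 2): d=(-2,-4) top-left  bias=+0
    (4,0)@(9, 1): e=[-6,0,30] → ·  [on edge]
    (1,1)@(3, 3): e=[6,16,2] → █
    (2,1)@(5, 3): e=[6,8,10] → █
    (3,1)@(7, 3): e=[6,0,18] → ·  [on edge]
    (1,2)@(3, 5): e=[18,8,-2] → ·
    (2,2)@(5, 5): e=[18,0,6] → ·  [on edge]
    (1,3)@(3, 7): e=[30,0,-6] → ·  [on edge]
    (0,4)@(1, 9): e=[42,0,-18] → ·  [on edge]
  covered (2 px):
    · · · · · ·
    · █ █ · · ·
    · · · · · ·
    · · · · · ·
    · · · · · ·
    · · · · · ·

Z-buffer (winner per pixel, '.' = empty):
  . . . . . .
  . 1 1 . . .
  . . . . . .
  . 0 . . . .
  . . . . . .
  . . . . . .

Result: 1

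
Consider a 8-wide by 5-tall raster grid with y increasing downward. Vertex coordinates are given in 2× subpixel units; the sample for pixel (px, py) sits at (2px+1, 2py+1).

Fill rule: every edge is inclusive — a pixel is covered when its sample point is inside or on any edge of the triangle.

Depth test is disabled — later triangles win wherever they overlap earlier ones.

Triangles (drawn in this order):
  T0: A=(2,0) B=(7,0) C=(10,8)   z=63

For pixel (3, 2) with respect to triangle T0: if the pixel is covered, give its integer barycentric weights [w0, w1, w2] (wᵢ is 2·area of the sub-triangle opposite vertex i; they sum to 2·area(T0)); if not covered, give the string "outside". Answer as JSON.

T0:
  2·area = 40
  edge (2, 0)→(7, 0): d=(5,0) inclusive
  edge (7, 0)→(10, 8): d=(3,8) inclusive
  edge (10, 8)→(2, 0): d=(-8,-8) inclusive
    (1,0)@(3, 1): e=[5,35,0] → █  [on edge]
    (2,0)@(5, 1): e=[5,19,16] → █
    (3,0)@(7, 1): e=[5,3,32] → █
    (4,0)@(9, 1): e=[5,-13,48] → ·
    (1,1)@(3, 3): e=[15,41,-16] → ·
    (2,1)@(5, 3): e=[15,25,0] → █  [on edge]
    (4,1)@(9, 3): e=[15,-7,32] → ·
    (2,2)@(5, 5): e=[25,31,-16] → ·
    (3,2)@(7, 5): e=[25,15,0] → █  [on edge]
    (4,2)@(9, 5): e=[25,-1,16] → ·
    (3,3)@(7, 7): e=[35,21,-16] → ·
    (4,3)@(9, 7): e=[35,5,0] → █  [on edge]
    (5,4)@(11, 9): e=[45,-5,0] → ·  [on edge]
  covered (7 px):
    · █ █ █ · · · ·
    · · █ █ · · · ·
    · · · █ · · · ·
    · · · · █ · · ·
    · · · · · · · ·

Final: [15,0,25]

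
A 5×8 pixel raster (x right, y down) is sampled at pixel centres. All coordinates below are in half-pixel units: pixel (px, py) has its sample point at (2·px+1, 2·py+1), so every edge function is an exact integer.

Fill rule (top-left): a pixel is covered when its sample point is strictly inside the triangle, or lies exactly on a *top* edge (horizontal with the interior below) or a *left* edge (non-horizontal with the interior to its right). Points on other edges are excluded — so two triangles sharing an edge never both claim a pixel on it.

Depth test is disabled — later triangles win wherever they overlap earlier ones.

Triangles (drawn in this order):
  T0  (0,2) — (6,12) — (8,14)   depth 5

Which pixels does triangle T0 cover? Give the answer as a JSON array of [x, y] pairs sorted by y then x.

T0:
  2·area = 8  (B↔C swapped to make it positive)
  edge (0, 2)→(8, 14): d=(8,12) right/bottom  bias=-1
  edge (8, 14)→(6, 12): d=(-2,-2) top-left  bias=+0
  edge (6, 12)→(0, 2): d=(-6,-10) top-left  bias=+0
    (0,3)@(1, 7): e=[28,0,-20] → .  [on edge]
    (1,3)@(3, 7): e=[4,4,0] → X  [on edge]
    (2,3)@(5, 7): e=[-20,8,20] → .
    (1,4)@(3, 9): e=[20,0,-12] → .  [on edge]
    (2,5)@(5, 11): e=[12,0,-4] → .  [on edge]
    (3,6)@(7, 13): e=[4,0,4] → X  [on edge]
    (4,6)@(9, 13): e=[-20,4,24] → .
    (3,7)@(7, 15): e=[20,-4,-8] → .
    (4,7)@(9, 15): e=[-4,0,12] → .  [on edge]
  covered (2 px):
    . . . . .
    . . . . .
    . . . . .
    . X . . .
    . . . . .
    . . . . .
    . . . X .
    . . . . .

Final: [[1,3],[3,6]]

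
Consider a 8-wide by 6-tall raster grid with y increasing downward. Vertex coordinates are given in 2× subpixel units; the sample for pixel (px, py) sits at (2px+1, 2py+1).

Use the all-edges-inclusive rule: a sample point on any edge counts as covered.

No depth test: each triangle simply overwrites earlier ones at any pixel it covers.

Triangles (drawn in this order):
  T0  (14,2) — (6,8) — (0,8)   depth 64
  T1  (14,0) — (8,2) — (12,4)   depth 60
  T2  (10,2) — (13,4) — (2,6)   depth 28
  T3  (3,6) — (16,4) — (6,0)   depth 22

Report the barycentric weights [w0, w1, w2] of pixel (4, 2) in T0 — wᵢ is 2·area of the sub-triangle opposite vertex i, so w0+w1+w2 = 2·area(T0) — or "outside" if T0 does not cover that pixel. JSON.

T0:
  2·area = 36
  edge (14, 2)→(6, 8): d=(-8,6) inclusive
  edge (6, 8)→(0, 8): d=(-6,0) inclusive
  edge (0, 8)→(14, 2): d=(14,-6) inclusive
    (3,2)@(7, 5): e=[18,18,0] → X  [on edge]
    (4,2)@(9, 5): e=[6,18,12] → X
    (5,2)@(11, 5): e=[-6,18,24] → .
    (1,3)@(3, 7): e=[26,6,4] → X
    (2,3)@(5, 7): e=[14,6,16] → X
    (4,3)@(9, 7): e=[-10,6,40] → .
    (1,4)@(3, 9): e=[10,-6,32] → .
    (2,4)@(5, 9): e=[-2,-6,44] → .
    (3,4)@(7, 9): e=[-14,-6,56] → .
  covered (5 px):
    . . . . . . . .
    . . . . . . . .
    . . . X X . . .
    . X X X . . . .
    . . . . . . . .
    . . . . . . . .
T1:
  2·area = 20  (B↔C swapped to make it positive)
  edge (14, 0)→(12, 4): d=(-2,4) inclusive
  edge (12, 4)→(8, 2): d=(-4,-2) inclusive
  edge (8, 2)→(14, 0): d=(6,-2) inclusive
    (5,0)@(11, 1): e=[10,10,0] → X  [on edge]
    (6,0)@(13, 1): e=[2,14,4] → X
    (7,0)@(15, 1): e=[-6,18,8] → .
    (2,1)@(5, 3): e=[30,-10,0] → .  [on edge]
    (5,1)@(11, 3): e=[6,2,12] → X
    (6,1)@(13, 3): e=[-2,6,16] → .
    (5,2)@(11, 5): e=[2,-6,24] → .
  covered (3 px):
    . . . . . X X .
    . . . . . X . .
    . . . . . . . .
    . . . . . . . .
    . . . . . . . .
    . . . . . . . .
T2:
  2·area = 28
  edge (10, 2)→(13, 4): d=(3,2) inclusive
  edge (13, 4)→(2, 6): d=(-11,2) inclusive
  edge (2, 6)→(10, 2): d=(8,-4) inclusive
    (4,1)@(9, 3): e=[5,19,4] → X
    (5,1)@(11, 3): e=[1,15,12] → X
    (6,1)@(13, 3): e=[-3,11,20] → .
    (2,2)@(5, 5): e=[19,5,4] → X
    (3,2)@(7, 5): e=[15,1,12] → X
    (4,2)@(9, 5): e=[11,-3,20] → .
    (5,2)@(11, 5): e=[7,-7,28] → .
    (2,3)@(5, 7): e=[25,-17,20] → .
    (3,3)@(7, 7): e=[21,-21,28] → .
  covered (4 px):
    . . . . . . . .
    . . . . X X . .
    . . X X . . . .
    . . . . . . . .
    . . . . . . . .
    . . . . . . . .
T3:
  2·area = 72  (B↔C swapped to make it positive)
  edge (3, 6)→(6, 0): d=(3,-6) inclusive
  edge (6, 0)→(16, 4): d=(10,4) inclusive
  edge (16, 4)→(3, 6): d=(-13,2) inclusive
    (3,0)@(7, 1): e=[9,6,57] → X
    (4,0)@(9, 1): e=[21,-2,53] → .
    (2,1)@(5, 3): e=[3,34,35] → X
    (4,1)@(9, 3): e=[27,18,27] → X
    (5,1)@(11, 3): e=[39,10,23] → X
    (6,1)@(13, 3): e=[51,2,19] → X
    (7,1)@(15, 3): e=[63,-6,15] → .
    (2,2)@(5, 5): e=[9,54,9] → X
    (5,2)@(11, 5): e=[45,30,-3] → .
    (6,2)@(13, 5): e=[57,22,-7] → .
    (2,3)@(5, 7): e=[15,74,-17] → .
    (3,3)@(7, 7): e=[27,66,-21] → .
  covered (9 px):
    . . . X . . . .
    . . X X X X X .
    . . X X X . . .
    . . . . . . . .
    . . . . . . . .
    . . . . . . . .

Final: [18,12,6]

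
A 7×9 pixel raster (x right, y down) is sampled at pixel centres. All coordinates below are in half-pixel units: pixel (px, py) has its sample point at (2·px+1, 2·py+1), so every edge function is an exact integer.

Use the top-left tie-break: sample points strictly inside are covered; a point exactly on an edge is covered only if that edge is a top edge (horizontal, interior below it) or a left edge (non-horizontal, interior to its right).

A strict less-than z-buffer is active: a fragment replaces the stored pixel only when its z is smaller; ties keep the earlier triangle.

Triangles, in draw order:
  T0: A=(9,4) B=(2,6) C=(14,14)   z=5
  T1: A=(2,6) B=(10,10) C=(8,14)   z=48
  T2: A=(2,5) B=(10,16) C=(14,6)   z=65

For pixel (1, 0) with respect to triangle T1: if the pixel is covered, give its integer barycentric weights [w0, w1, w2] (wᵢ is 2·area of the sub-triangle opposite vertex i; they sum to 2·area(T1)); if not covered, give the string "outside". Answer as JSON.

T0:
  2·area = 80  (B↔C swapped to make it positive)
  edge (9, 4)→(14, 14): d=(5,10) right/bottom  bias=-1
  edge (14, 14)→(2, 6): d=(-12,-8) top-left  bias=+0
  edge (2, 6)→(9, 4): d=(7,-2) top-left  bias=+0
    (3,2)@(7, 5): e=[25,52,3] → #
    (4,2)@(9, 5): e=[5,68,7] → #
    (5,2)@(11, 5): e=[-15,84,11] → ·
    (2,3)@(5, 7): e=[55,12,13] → #
    (5,3)@(11, 7): e=[-5,60,25] → ·
    (2,4)@(5, 9): e=[65,-12,27] → ·
    (3,4)@(7, 9): e=[45,4,31] → #
    (5,4)@(11, 9): e=[5,36,39] → #
    (6,4)@(13, 9): e=[-15,52,43] → ·
    (3,5)@(7, 11): e=[55,-20,45] → ·
    (4,5)@(9, 11): e=[35,-4,49] → ·
    (5,5)@(11, 11): e=[15,12,53] → #
  covered (10 px):
    · · · · · · ·
    · · · · · · ·
    · · · # # · ·
    · · # # # · ·
    · · · # # # ·
    · · · · · # ·
    · · · · · · #
    · · · · · · ·
    · · · · · · ·
T1:
  2·area = 40
  edge (2, 6)→(10, 10): d=(8,4) right/bottom  bias=-1
  edge (10, 10)→(8, 14): d=(-2,4) right/bottom  bias=-1
  edge (8, 14)→(2, 6): d=(-6,-8) top-left  bias=+0
    (1,3)@(3, 7): e=[4,34,2] → #
    (2,3)@(5, 7): e=[-4,26,18] → ·
    (1,4)@(3, 9): e=[20,30,-10] → ·
    (2,4)@(5, 9): e=[12,22,6] → #
    (3,4)@(7, 9): e=[4,14,22] → #
    (4,4)@(9, 9): e=[-4,6,38] → ·
    (2,5)@(5, 11): e=[28,18,-6] → ·
    (3,5)@(7, 11): e=[20,10,10] → #
    (4,5)@(9, 11): e=[12,2,26] → #
    (5,5)@(11, 11): e=[4,-6,42] → ·
    (3,6)@(7, 13): e=[36,6,-2] → ·
    (4,6)@(9, 13): e=[28,-2,14] → ·
  covered (5 px):
    · · · · · · ·
    · · · · · · ·
    · · · · · · ·
    · # · · · · ·
    · · # # · · ·
    · · · # # · ·
    · · · · · · ·
    · · · · · · ·
    · · · · · · ·
T2:
  2·area = 124  (B↔C swapped to make it positive)
  edge (2, 5)→(14, 6): d=(12,1) right/bottom  bias=-1
  edge (14, 6)→(10, 16): d=(-4,10) right/bottom  bias=-1
  edge (10, 16)→(2, 5): d=(-8,-11) top-left  bias=+0
    (2,3)@(5, 7): e=[21,86,17] → #
    (3,3)@(7, 7): e=[19,66,39] → #
    (4,3)@(9, 7): e=[17,46,61] → #
    (5,3)@(11, 7): e=[15,26,83] → #
    (6,3)@(13, 7): e=[13,6,105] → #
    (2,4)@(5, 9): e=[45,78,1] → #
    (6,4)@(13, 9): e=[37,-2,89] → ·
    (2,5)@(5, 11): e=[69,70,-15] → ·
    (3,5)@(7, 11): e=[67,50,7] → #
    (6,5)@(13, 11): e=[61,-10,73] → ·
    (3,6)@(7, 13): e=[91,42,-9] → ·
    (4,6)@(9, 13): e=[89,22,13] → #
  covered (14 px):
    · · · · · · ·
    · · · · · · ·
    · · · · · · ·
    · · # # # # #
    · · # # # # ·
    · · · # # # ·
    · · · · # # ·
    · · · · · · ·
    · · · · · · ·

Result: "outside"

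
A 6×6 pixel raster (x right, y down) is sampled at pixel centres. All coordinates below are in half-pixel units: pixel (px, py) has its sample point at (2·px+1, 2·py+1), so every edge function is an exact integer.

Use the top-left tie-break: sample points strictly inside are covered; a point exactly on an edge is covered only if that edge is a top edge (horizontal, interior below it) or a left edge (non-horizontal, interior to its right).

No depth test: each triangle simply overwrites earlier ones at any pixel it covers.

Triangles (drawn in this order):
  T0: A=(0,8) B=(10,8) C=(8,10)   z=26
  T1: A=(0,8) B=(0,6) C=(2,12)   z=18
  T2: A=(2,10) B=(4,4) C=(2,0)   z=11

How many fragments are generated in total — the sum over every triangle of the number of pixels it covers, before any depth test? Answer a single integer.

T0:
  2·area = 20
  edge (0, 8)→(10, 8): d=(10,0) top-left  bias=+0
  edge (10, 8)→(8, 10): d=(-2,2) right/bottom  bias=-1
  edge (8, 10)→(0, 8): d=(-8,-2) top-left  bias=+0
    (5,3)@(11, 7): e=[-10,0,30] → ·  [on edge]
    (2,4)@(5, 9): e=[10,8,2] → █
    (3,4)@(7, 9): e=[10,4,6] → █
    (4,4)@(9, 9): e=[10,0,10] → ·  [on edge]
    (2,5)@(5, 11): e=[30,4,-14] → ·
    (3,5)@(7, 11): e=[30,0,-10] → ·  [on edge]
  covered (2 px):
    · · · · · ·
    · · · · · ·
    · · · · · ·
    · · · · · ·
    · · █ █ · ·
    · · · · · ·
T1:
  2·area = 4
  edge (0, 8)→(0, 6): d=(0,-2) top-left  bias=+0
  edge (0, 6)→(2, 12): d=(2,6) right/bottom  bias=-1
  edge (2, 12)→(0, 8): d=(-2,-4) top-left  bias=+0
    (0,4)@(1, 9): e=[2,0,2] → ·  [on edge]
  covered (0 px):
    · · · · · ·
    · · · · · ·
    · · · · · ·
    · · · · · ·
    · · · · · ·
    · · · · · ·
T2:
  2·area = 20  (B↔C swapped to make it positive)
  edge (2, 10)→(2, 0): d=(0,-10) top-left  bias=+0
  edge (2, 0)→(4, 4): d=(2,4) right/bottom  bias=-1
  edge (4, 4)→(2, 10): d=(-2,6) right/bottom  bias=-1
    (2,0)@(5, 1): e=[30,-10,0] → ·  [on edge]
    (1,1)@(3, 3): e=[10,2,8] → █
    (2,1)@(5, 3): e=[30,-6,-4] → ·
    (1,2)@(3, 5): e=[10,6,4] → █
    (2,2)@(5, 5): e=[30,-2,-8] → ·
    (1,3)@(3, 7): e=[10,10,0] → ·  [on edge]
  covered (2 px):
    · · · · · ·
    · █ · · · ·
    · █ · · · ·
    · · · · · ·
    · · · · · ·
    · · · · · ·

Answer: 4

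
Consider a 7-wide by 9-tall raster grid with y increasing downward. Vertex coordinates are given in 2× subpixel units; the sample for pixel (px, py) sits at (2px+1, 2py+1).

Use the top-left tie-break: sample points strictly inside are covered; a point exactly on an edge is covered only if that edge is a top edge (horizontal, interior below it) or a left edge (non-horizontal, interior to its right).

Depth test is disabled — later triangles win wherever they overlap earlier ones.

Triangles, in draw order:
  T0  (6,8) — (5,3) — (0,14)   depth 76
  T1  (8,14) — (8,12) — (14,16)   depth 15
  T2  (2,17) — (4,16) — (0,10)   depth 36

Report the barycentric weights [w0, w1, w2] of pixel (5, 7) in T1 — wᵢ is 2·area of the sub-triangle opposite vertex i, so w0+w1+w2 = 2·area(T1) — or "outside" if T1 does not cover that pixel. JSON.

T0:
  2·area = 36  (B↔C swapped to make it positive)
  edge (6, 8)→(0, 14): d=(-6,6) right/bottom  bias=-1
  edge (0, 14)→(5, 3): d=(5,-11) top-left  bias=+0
  edge (5, 3)→(6, 8): d=(1,5) right/bottom  bias=-1
    (6,0)@(13, 1): e=[0,78,-42] → .  [on edge]
    (2,1)@(5, 3): e=[36,0,0] → .  [on edge]
    (5,1)@(11, 3): e=[0,66,-30] → .  [on edge]
    (2,2)@(5, 5): e=[24,10,2] → X
    (3,2)@(7, 5): e=[12,32,-8] → .
    (4,2)@(9, 5): e=[0,54,-18] → .  [on edge]
    (2,3)@(5, 7): e=[12,20,4] → X
    (3,3)@(7, 7): e=[0,42,-6] → .  [on edge]
    (1,4)@(3, 9): e=[12,8,16] → X
    (2,4)@(5, 9): e=[0,30,6] → .  [on edge]
    (1,5)@(3, 11): e=[0,18,18] → .  [on edge]
    (0,6)@(1, 13): e=[0,6,30] → .  [on edge]
    (3,6)@(7, 13): e=[-36,72,0] → .  [on edge]
  covered (3 px):
    . . . . . . .
    . . . . . . .
    . . X . . . .
    . . X . . . .
    . X . . . . .
    . . . . . . .
    . . . . . . .
    . . . . . . .
    . . . . . . .
T1:
  2·area = 12
  edge (8, 14)→(8, 12): d=(0,-2) top-left  bias=+0
  edge (8, 12)→(14, 16): d=(6,4) right/bottom  bias=-1
  edge (14, 16)→(8, 14): d=(-6,-2) top-left  bias=+0
    (2,6)@(5, 13): e=[-6,18,0] → .  [on edge]
    (4,6)@(9, 13): e=[2,2,8] → X
    (5,6)@(11, 13): e=[6,-6,12] → .
    (4,7)@(9, 15): e=[2,14,-4] → .
    (5,7)@(11, 15): e=[6,6,0] → X  [on edge]
    (6,7)@(13, 15): e=[10,-2,4] → .
    (5,8)@(11, 17): e=[6,18,-12] → .
  covered (2 px):
    . . . . . . .
    . . . . . . .
    . . . . . . .
    . . . . . . .
    . . . . . . .
    . . . . . . .
    . . . . X . .
    . . . . . X .
    . . . . . . .
T2:
  2·area = 16  (B↔C swapped to make it positive)
  edge (2, 17)→(0, 10): d=(-2,-7) top-left  bias=+0
  edge (0, 10)→(4, 16): d=(4,6) right/bottom  bias=-1
  edge (4, 16)→(2, 17): d=(-2,1) right/bottom  bias=-1
    (0,6)@(1, 13): e=[1,6,9] → X
    (1,6)@(3, 13): e=[15,-6,7] → .
    (0,7)@(1, 15): e=[-3,14,5] → .
    (1,7)@(3, 15): e=[11,2,3] → X
    (2,7)@(5, 15): e=[25,-10,1] → .
    (1,8)@(3, 17): e=[7,10,-1] → .
  covered (2 px):
    . . . . . . .
    . . . . . . .
    . . . . . . .
    . . . . . . .
    . . . . . . .
    . . . . . . .
    X . . . . . .
    . X . . . . .
    . . . . . . .

Answer: [6,0,6]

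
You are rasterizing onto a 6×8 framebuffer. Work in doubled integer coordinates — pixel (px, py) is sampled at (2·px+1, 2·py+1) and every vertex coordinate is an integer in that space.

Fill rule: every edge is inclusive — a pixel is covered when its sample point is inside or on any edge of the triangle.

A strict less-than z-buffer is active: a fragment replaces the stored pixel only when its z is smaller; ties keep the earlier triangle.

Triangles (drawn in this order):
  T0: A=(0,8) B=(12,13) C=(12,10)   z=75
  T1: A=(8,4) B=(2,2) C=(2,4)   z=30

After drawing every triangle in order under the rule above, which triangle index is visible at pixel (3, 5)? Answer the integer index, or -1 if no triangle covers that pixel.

T0:
  2·area = 36  (B↔C swapped to make it positive)
  edge (0, 8)→(12, 10): d=(12,2) inclusive
  edge (12, 10)→(12, 13): d=(0,3) inclusive
  edge (12, 13)→(0, 8): d=(-12,-5) inclusive
    (1,4)@(3, 9): e=[6,27,3] → #
    (2,4)@(5, 9): e=[2,21,13] → #
    (3,4)@(7, 9): e=[-2,15,23] → ·
    (1,5)@(3, 11): e=[30,27,-21] → ·
    (2,5)@(5, 11): e=[26,21,-11] → ·
    (4,5)@(9, 11): e=[18,9,9] → #
    (5,5)@(11, 11): e=[14,3,19] → #
    (4,6)@(9, 13): e=[42,9,-15] → ·
    (5,6)@(11, 13): e=[38,3,-5] → ·
  covered (4 px):
    · · · · · ·
    · · · · · ·
    · · · · · ·
    · · · · · ·
    · # # · · ·
    · · · · # #
    · · · · · ·
    · · · · · ·
T1:
  2·area = 12  (B↔C swapped to make it positive)
  edge (8, 4)→(2, 4): d=(-6,0) inclusive
  edge (2, 4)→(2, 2): d=(0,-2) inclusive
  edge (2, 2)→(8, 4): d=(6,2) inclusive
    (1,1)@(3, 3): e=[6,2,4] → #
    (2,1)@(5, 3): e=[6,6,0] → #  [on edge]
    (3,1)@(7, 3): e=[6,10,-4] → ·
    (1,2)@(3, 5): e=[-6,2,16] → ·
    (2,2)@(5, 5): e=[-6,6,12] → ·
    (5,2)@(11, 5): e=[-6,18,0] → ·  [on edge]
  covered (2 px):
    · · · · · ·
    · # # · · ·
    · · · · · ·
    · · · · · ·
    · · · · · ·
    · · · · · ·
    · · · · · ·
    · · · · · ·

Z-buffer (winner per pixel, '.' = empty):
  . . . . . .
  . 1 1 . . .
  . . . . . .
  . . . . . .
  . 0 0 . . .
  . . . . 0 0
  . . . . . .
  . . . . . .

Final: -1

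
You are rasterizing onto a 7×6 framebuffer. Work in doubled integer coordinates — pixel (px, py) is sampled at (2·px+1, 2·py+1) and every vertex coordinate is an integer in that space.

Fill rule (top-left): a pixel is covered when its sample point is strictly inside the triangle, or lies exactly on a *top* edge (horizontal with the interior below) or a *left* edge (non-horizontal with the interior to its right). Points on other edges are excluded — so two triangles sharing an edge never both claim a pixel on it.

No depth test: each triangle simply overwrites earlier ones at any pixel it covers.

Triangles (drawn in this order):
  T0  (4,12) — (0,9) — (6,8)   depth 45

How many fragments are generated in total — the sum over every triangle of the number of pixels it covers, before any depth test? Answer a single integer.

T0:
  2·area = 22
  edge (4, 12)→(0, 9): d=(-4,-3) top-left  bias=+0
  edge (0, 9)→(6, 8): d=(6,-1) top-left  bias=+0
  edge (6, 8)→(4, 12): d=(-2,4) right/bottom  bias=-1
    (0,4)@(1, 9): e=[3,1,18] → █
    (1,4)@(3, 9): e=[9,3,10] → █
    (2,4)@(5, 9): e=[15,5,2] → █
    (3,4)@(7, 9): e=[21,7,-6] → ·
    (0,5)@(1, 11): e=[-5,13,14] → ·
    (1,5)@(3, 11): e=[1,15,6] → █
    (2,5)@(5, 11): e=[7,17,-2] → ·
  covered (4 px):
    · · · · · · ·
    · · · · · · ·
    · · · · · · ·
    · · · · · · ·
    █ █ █ · · · ·
    · █ · · · · ·

Result: 4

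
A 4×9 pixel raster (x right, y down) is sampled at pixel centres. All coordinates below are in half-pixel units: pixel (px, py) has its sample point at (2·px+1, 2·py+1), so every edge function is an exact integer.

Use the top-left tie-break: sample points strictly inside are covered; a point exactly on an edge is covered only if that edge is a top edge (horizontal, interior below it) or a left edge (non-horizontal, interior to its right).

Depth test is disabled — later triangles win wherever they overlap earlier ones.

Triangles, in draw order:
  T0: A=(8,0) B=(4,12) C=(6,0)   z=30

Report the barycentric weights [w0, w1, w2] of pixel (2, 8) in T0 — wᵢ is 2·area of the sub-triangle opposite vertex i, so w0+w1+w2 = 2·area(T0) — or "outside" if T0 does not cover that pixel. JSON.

T0:
  2·area = 24
  edge (8, 0)→(4, 12): d=(-4,12) right/bottom  bias=-1
  edge (4, 12)→(6, 0): d=(2,-12) top-left  bias=+0
  edge (6, 0)→(8, 0): d=(2,0) top-left  bias=+0
    (3,0)@(7, 1): e=[8,14,2] → █
    (3,1)@(7, 3): e=[0,18,6] → ·  [on edge]
    (2,3)@(5, 7): e=[8,2,14] → █
    (3,3)@(7, 7): e=[-16,26,14] → ·
    (2,4)@(5, 9): e=[0,6,18] → ·  [on edge]
    (1,7)@(3, 15): e=[0,-6,30] → ·  [on edge]
  covered (2 px):
    · · · █
    · · · ·
    · · · ·
    · · █ ·
    · · · ·
    · · · ·
    · · · ·
    · · · ·
    · · · ·

Final: "outside"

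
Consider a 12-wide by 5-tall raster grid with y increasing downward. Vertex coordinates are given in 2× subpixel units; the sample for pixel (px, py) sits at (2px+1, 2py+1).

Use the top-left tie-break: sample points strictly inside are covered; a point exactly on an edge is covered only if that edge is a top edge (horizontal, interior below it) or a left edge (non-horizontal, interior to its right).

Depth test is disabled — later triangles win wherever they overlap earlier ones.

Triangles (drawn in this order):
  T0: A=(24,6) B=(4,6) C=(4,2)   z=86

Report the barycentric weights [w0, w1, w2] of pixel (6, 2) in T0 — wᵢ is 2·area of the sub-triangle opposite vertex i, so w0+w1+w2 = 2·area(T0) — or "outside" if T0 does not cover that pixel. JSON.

T0:
  2·area = 80
  edge (24, 6)→(4, 6): d=(-20,0) right/bottom  bias=-1
  edge (4, 6)→(4, 2): d=(0,-4) top-left  bias=+0
  edge (4, 2)→(24, 6): d=(20,4) right/bottom  bias=-1
    (2,1)@(5, 3): e=[60,4,16] → X
    (3,1)@(7, 3): e=[60,12,8] → X
    (4,1)@(9, 3): e=[60,20,0] → .  [on edge]
    (2,2)@(5, 5): e=[20,4,56] → X
    (4,2)@(9, 5): e=[20,20,40] → X
    (5,2)@(11, 5): e=[20,28,32] → X
    (6,2)@(13, 5): e=[20,36,24] → X
    (7,2)@(15, 5): e=[20,44,16] → X
    (8,2)@(17, 5): e=[20,52,8] → X
    (9,2)@(19, 5): e=[20,60,0] → .  [on edge]
    (2,3)@(5, 7): e=[-20,4,96] → .
    (3,3)@(7, 7): e=[-20,12,88] → .
  covered (9 px):
    . . . . . . . . . . . .
    . . X X . . . . . . . .
    . . X X X X X X X . . .
    . . . . . . . . . . . .
    . . . . . . . . . . . .

Result: [36,24,20]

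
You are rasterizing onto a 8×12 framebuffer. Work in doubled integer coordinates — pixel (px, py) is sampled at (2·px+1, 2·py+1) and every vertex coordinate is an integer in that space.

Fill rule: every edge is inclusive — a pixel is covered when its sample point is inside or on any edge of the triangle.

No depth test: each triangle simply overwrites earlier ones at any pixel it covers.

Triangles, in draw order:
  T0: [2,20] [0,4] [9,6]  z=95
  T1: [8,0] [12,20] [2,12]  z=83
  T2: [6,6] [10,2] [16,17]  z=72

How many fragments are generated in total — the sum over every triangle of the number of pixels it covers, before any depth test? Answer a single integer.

T0:
  2·area = 140
  edge (2, 20)→(0, 4): d=(-2,-16) inclusive
  edge (0, 4)→(9, 6): d=(9,2) inclusive
  edge (9, 6)→(2, 20): d=(-7,14) inclusive
    (0,2)@(1, 5): e=[14,7,119] → #
    (1,2)@(3, 5): e=[46,3,91] → #
    (2,2)@(5, 5): e=[78,-1,63] → ·
    (0,3)@(1, 7): e=[10,25,105] → #
    (2,3)@(5, 7): e=[74,17,49] → #
    (3,3)@(7, 7): e=[106,13,21] → #
    (4,3)@(9, 7): e=[138,9,-7] → ·
    (0,4)@(1, 9): e=[6,43,91] → #
    (4,4)@(9, 9): e=[134,27,-21] → ·
    (0,5)@(1, 11): e=[2,61,77] → #
    (3,5)@(7, 11): e=[98,49,-7] → ·
    (0,6)@(1, 13): e=[-2,79,63] → ·
  covered (17 px):
    · · · · · · · ·
    · · · · · · · ·
    # # · · · · · ·
    # # # # · · · ·
    # # # # · · · ·
    # # # · · · · ·
    · # # · · · · ·
    · # · · · · · ·
    · # · · · · · ·
    · · · · · · · ·
    · · · · · · · ·
    · · · · · · · ·
T1:
  2·area = 168
  edge (8, 0)→(12, 20): d=(4,20) inclusive
  edge (12, 20)→(2, 12): d=(-10,-8) inclusive
  edge (2, 12)→(8, 0): d=(6,-12) inclusive
    (3,1)@(7, 3): e=[32,130,6] → #
    (4,1)@(9, 3): e=[-8,146,30] → ·
    (3,2)@(7, 5): e=[40,110,18] → #
    (4,2)@(9, 5): e=[0,126,42] → #  [on edge]
    (5,2)@(11, 5): e=[-40,142,66] → ·
    (2,3)@(5, 7): e=[88,74,6] → #
    (5,3)@(11, 7): e=[-32,122,78] → ·
    (2,4)@(5, 9): e=[96,54,18] → #
    (5,4)@(11, 9): e=[-24,102,90] → ·
    (1,5)@(3, 11): e=[144,18,6] → #
    (5,5)@(11, 11): e=[-16,82,102] → ·
    (1,6)@(3, 13): e=[152,-2,18] → ·
    (5,7)@(11, 15): e=[0,42,126] → #  [on edge]
  covered (22 px):
    · · · · · · · ·
    · · · # · · · ·
    · · · # # · · ·
    · · # # # · · ·
    · · # # # · · ·
    · # # # # · · ·
    · · # # # · · ·
    · · · # # # · ·
    · · · · # # · ·
    · · · · · # · ·
    · · · · · · · ·
    · · · · · · · ·
T2:
  2·area = 84
  edge (6, 6)→(10, 2): d=(4,-4) inclusive
  edge (10, 2)→(16, 17): d=(6,15) inclusive
  edge (16, 17)→(6, 6): d=(-10,-11) inclusive
    (5,0)@(11, 1): e=[0,-21,105] → ·  [on edge]
    (4,1)@(9, 3): e=[0,21,63] → #  [on edge]
    (5,1)@(11, 3): e=[8,-9,85] → ·
    (3,2)@(7, 5): e=[0,63,21] → #  [on edge]
    (5,2)@(11, 5): e=[16,3,65] → #
    (6,2)@(13, 5): e=[24,-27,87] → ·
    (2,3)@(5, 7): e=[0,105,-21] → ·  [on edge]
    (3,3)@(7, 7): e=[8,75,1] → #
    (6,3)@(13, 7): e=[32,-15,67] → ·
    (1,4)@(3, 9): e=[0,147,-63] → ·  [on edge]
    (3,4)@(7, 9): e=[16,87,-19] → ·
    (4,4)@(9, 9): e=[24,57,3] → #
    (0,5)@(1, 11): e=[0,189,-105] → ·  [on edge]
  covered (13 px):
    · · · · · · · ·
    · · · · # · · ·
    · · · # # # · ·
    · · · # # # · ·
    · · · · # # · ·
    · · · · · # # ·
    · · · · · · # ·
    · · · · · · · #
    · · · · · · · ·
    · · · · · · · ·
    · · · · · · · ·
    · · · · · · · ·

Answer: 52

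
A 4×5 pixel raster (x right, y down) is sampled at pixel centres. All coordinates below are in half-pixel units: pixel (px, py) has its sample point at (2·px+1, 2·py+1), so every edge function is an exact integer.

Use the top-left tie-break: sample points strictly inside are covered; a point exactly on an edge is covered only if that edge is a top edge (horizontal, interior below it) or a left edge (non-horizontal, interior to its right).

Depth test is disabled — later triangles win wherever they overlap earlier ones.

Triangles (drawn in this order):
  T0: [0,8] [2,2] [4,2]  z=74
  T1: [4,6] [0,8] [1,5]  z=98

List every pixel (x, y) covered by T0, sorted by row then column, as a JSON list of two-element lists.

T0:
  2·area = 12
  edge (0, 8)→(2, 2): d=(2,-6) top-left  bias=+0
  edge (2, 2)→(4, 2): d=(2,0) top-left  bias=+0
  edge (4, 2)→(0, 8): d=(-4,6) right/bottom  bias=-1
    (1,1)@(3, 3): e=[8,2,2] → █
    (2,1)@(5, 3): e=[20,2,-10] → ·
    (0,2)@(1, 5): e=[0,6,6] → █  [on edge]
    (1,2)@(3, 5): e=[12,6,-6] → ·
    (0,3)@(1, 7): e=[4,10,-2] → ·
  covered (2 px):
    · · · ·
    · █ · ·
    █ · · ·
    · · · ·
    · · · ·
T1:
  2·area = 10
  edge (4, 6)→(0, 8): d=(-4,2) right/bottom  bias=-1
  edge (0, 8)→(1, 5): d=(1,-3) top-left  bias=+0
  edge (1, 5)→(4, 6): d=(3,1) right/bottom  bias=-1
    (0,2)@(1, 5): e=[10,0,0] → ·  [on edge]
    (0,3)@(1, 7): e=[2,2,6] → █
    (1,3)@(3, 7): e=[-2,8,4] → ·
    (3,3)@(7, 7): e=[-10,20,0] → ·  [on edge]
    (0,4)@(1, 9): e=[-6,4,12] → ·
  covered (1 px):
    · · · ·
    · · · ·
    · · · ·
    █ · · ·
    · · · ·

Final: [[1,1],[0,2]]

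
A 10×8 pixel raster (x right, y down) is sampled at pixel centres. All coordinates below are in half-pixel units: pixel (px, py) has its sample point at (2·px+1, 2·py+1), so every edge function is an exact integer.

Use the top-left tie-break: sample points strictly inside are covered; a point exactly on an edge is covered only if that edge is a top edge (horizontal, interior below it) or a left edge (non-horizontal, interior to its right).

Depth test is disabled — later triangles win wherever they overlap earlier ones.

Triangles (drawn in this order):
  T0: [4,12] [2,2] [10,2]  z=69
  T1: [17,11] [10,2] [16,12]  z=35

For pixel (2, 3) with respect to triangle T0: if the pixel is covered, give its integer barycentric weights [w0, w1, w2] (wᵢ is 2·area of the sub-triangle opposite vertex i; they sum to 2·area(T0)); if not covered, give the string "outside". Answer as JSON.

T0:
  2·area = 80
  edge (4, 12)→(2, 2): d=(-2,-10) top-left  bias=+0
  edge (2, 2)→(10, 2): d=(8,0) top-left  bias=+0
  edge (10, 2)→(4, 12): d=(-6,10) right/bottom  bias=-1
    (1,1)@(3, 3): e=[8,8,64] → #
    (2,1)@(5, 3): e=[28,8,44] → #
    (3,1)@(7, 3): e=[48,8,24] → #
    (4,1)@(9, 3): e=[68,8,4] → #
    (5,1)@(11, 3): e=[88,8,-16] → ·
    (1,2)@(3, 5): e=[4,24,52] → #
    (4,2)@(9, 5): e=[64,24,-8] → ·
    (1,3)@(3, 7): e=[0,40,40] → #  [on edge]
    (3,3)@(7, 7): e=[40,40,0] → ·  [on edge]
    (1,4)@(3, 9): e=[-4,56,28] → ·
    (2,4)@(5, 9): e=[16,56,8] → #
    (3,4)@(7, 9): e=[36,56,-12] → ·
  covered (10 px):
    · · · · · · · · · ·
    · # # # # · · · · ·
    · # # # · · · · · ·
    · # # · · · · · · ·
    · · # · · · · · · ·
    · · · · · · · · · ·
    · · · · · · · · · ·
    · · · · · · · · · ·
T1:
  2·area = 16  (B↔C swapped to make it positive)
  edge (17, 11)→(16, 12): d=(-1,1) right/bottom  bias=-1
  edge (16, 12)→(10, 2): d=(-6,-10) top-left  bias=+0
  edge (10, 2)→(17, 11): d=(7,9) right/bottom  bias=-1
    (6,3)@(13, 7): e=[8,0,8] → #  [on edge]
    (7,3)@(15, 7): e=[6,20,-10] → ·
    (6,4)@(13, 9): e=[6,-12,22] → ·
    (7,4)@(15, 9): e=[4,8,4] → #
    (8,4)@(17, 9): e=[2,28,-14] → ·
    (9,4)@(19, 9): e=[0,48,-32] → ·  [on edge]
    (7,5)@(15, 11): e=[2,-4,18] → ·
    (8,5)@(17, 11): e=[0,16,0] → ·  [on edge]
    (7,6)@(15, 13): e=[0,-16,32] → ·  [on edge]
    (6,7)@(13, 15): e=[0,-48,64] → ·  [on edge]
  covered (2 px):
    · · · · · · · · · ·
    · · · · · · · · · ·
    · · · · · · · · · ·
    · · · · · · # · · ·
    · · · · · · · # · ·
    · · · · · · · · · ·
    · · · · · · · · · ·
    · · · · · · · · · ·

Final: [40,20,20]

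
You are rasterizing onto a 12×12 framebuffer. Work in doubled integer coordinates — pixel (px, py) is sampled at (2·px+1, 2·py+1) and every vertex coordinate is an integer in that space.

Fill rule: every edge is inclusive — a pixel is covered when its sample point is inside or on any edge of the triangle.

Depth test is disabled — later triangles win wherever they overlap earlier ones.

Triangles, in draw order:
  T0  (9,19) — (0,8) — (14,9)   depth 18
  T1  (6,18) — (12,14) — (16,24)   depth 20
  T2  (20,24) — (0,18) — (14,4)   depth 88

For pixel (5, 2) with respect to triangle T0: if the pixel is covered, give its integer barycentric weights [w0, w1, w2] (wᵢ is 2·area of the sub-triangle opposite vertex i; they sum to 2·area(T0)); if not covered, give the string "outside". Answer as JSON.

T0:
  2·area = 145
  edge (9, 19)→(0, 8): d=(-9,-11) inclusive
  edge (0, 8)→(14, 9): d=(14,1) inclusive
  edge (14, 9)→(9, 19): d=(-5,10) inclusive
    (8,1)@(17, 3): e=[232,-87,0] → ·  [on edge]
    (7,3)@(15, 7): e=[174,-29,0] → ·  [on edge]
    (0,4)@(1, 9): e=[2,13,130] → █
    (1,4)@(3, 9): e=[24,11,110] → █
    (2,4)@(5, 9): e=[46,9,90] → █
    (3,4)@(7, 9): e=[68,7,70] → █
    (4,4)@(9, 9): e=[90,5,50] → █
    (5,4)@(11, 9): e=[112,3,30] → █
    (6,4)@(13, 9): e=[134,1,10] → █
    (7,4)@(15, 9): e=[156,-1,-10] → ·
    (0,5)@(1, 11): e=[-16,41,120] → ·
    (1,5)@(3, 11): e=[6,39,100] → █
    (6,5)@(13, 11): e=[116,29,0] → █  [on edge]
    (5,7)@(11, 15): e=[58,87,0] → █  [on edge]
    (4,9)@(9, 19): e=[0,145,0] → █  [on edge]
    (3,11)@(7, 23): e=[-58,203,0] → ·  [on edge]
  covered (22 px):
    · · · · · · · · · · · ·
    · · · · · · · · · · · ·
    · · · · · · · · · · · ·
    · · · · · · · · · · · ·
    █ █ █ █ █ █ █ · · · · ·
    · █ █ █ █ █ █ · · · · ·
    · · █ █ █ █ · · · · · ·
    · · · █ █ █ · · · · · ·
    · · · · █ · · · · · · ·
    · · · · █ · · · · · · ·
    · · · · · · · · · · · ·
    · · · · · · · · · · · ·
T1:
  2·area = 76
  edge (6, 18)→(12, 14): d=(6,-4) inclusive
  edge (12, 14)→(16, 24): d=(4,10) inclusive
  edge (16, 24)→(6, 18): d=(-10,-6) inclusive
    (0,7)@(1, 15): e=[-38,114,0] → ·  [on edge]
    (5,7)@(11, 15): e=[2,14,60] → █
    (6,7)@(13, 15): e=[10,-6,72] → ·
    (4,8)@(9, 17): e=[6,42,28] → █
    (6,8)@(13, 17): e=[22,2,52] → █
    (7,8)@(15, 17): e=[30,-18,64] → ·
    (4,9)@(9, 19): e=[18,50,8] → █
    (7,9)@(15, 19): e=[42,-10,44] → ·
    (4,10)@(9, 21): e=[30,58,-12] → ·
    (5,10)@(11, 21): e=[38,38,0] → █  [on edge]
    (7,10)@(15, 21): e=[54,-2,24] → ·
    (5,11)@(11, 23): e=[50,46,-20] → ·
  covered (10 px):
    · · · · · · · · · · · ·
    · · · · · · · · · · · ·
    · · · · · · · · · · · ·
    · · · · · · · · · · · ·
    · · · · · · · · · · · ·
    · · · · · · · · · · · ·
    · · · · · · · · · · · ·
    · · · · · █ · · · · · ·
    · · · · █ █ █ · · · · ·
    · · · · █ █ █ · · · · ·
    · · · · · █ █ · · · · ·
    · · · · · · · █ · · · ·
T2:
  2·area = 364
  edge (20, 24)→(0, 18): d=(-20,-6) inclusive
  edge (0, 18)→(14, 4): d=(14,-14) inclusive
  edge (14, 4)→(20, 24): d=(6,20) inclusive
    (8,0)@(17, 1): e=[442,0,-78] → ·  [on edge]
    (7,1)@(15, 3): e=[390,0,-26] → ·  [on edge]
    (6,2)@(13, 5): e=[338,0,26] → █  [on edge]
    (7,2)@(15, 5): e=[350,28,-14] → ·
    (5,3)@(11, 7): e=[286,0,78] → █  [on edge]
    (7,3)@(15, 7): e=[310,56,-2] → ·
    (4,4)@(9, 9): e=[234,0,130] → █  [on edge]
    (7,4)@(15, 9): e=[270,84,10] → █
    (8,4)@(17, 9): e=[282,112,-30] → ·
    (3,5)@(7, 11): e=[182,0,182] → █  [on edge]
    (8,5)@(17, 11): e=[242,140,-18] → ·
    (2,6)@(5, 13): e=[130,0,234] → █  [on edge]
    (1,7)@(3, 15): e=[78,0,286] → █  [on edge]
    (0,8)@(1, 17): e=[26,0,338] → █  [on edge]
  covered (49 px):
    · · · · · · · · · · · ·
    · · · · · · · · · · · ·
    · · · · · · █ · · · · ·
    · · · · · █ █ · · · · ·
    · · · · █ █ █ █ · · · ·
    · · · █ █ █ █ █ · · · ·
    · · █ █ █ █ █ █ · · · ·
    · █ █ █ █ █ █ █ █ · · ·
    █ █ █ █ █ █ █ █ █ · · ·
    · · █ █ █ █ █ █ █ · · ·
    · · · · · █ █ █ █ █ · ·
    · · · · · · · · █ █ · ·

Final: "outside"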